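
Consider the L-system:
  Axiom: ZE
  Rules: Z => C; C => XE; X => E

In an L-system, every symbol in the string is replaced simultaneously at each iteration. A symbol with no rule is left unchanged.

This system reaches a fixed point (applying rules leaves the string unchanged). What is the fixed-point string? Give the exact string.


Step 0: ZE
Step 1: CE
Step 2: XEE
Step 3: EEE
Step 4: EEE  (unchanged — fixed point at step 3)

Answer: EEE


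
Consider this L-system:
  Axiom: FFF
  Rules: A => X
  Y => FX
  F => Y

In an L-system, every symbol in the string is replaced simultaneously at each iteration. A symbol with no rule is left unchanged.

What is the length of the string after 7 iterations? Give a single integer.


Answer: 12

Derivation:
Step 0: length = 3
Step 1: length = 3
Step 2: length = 6
Step 3: length = 6
Step 4: length = 9
Step 5: length = 9
Step 6: length = 12
Step 7: length = 12


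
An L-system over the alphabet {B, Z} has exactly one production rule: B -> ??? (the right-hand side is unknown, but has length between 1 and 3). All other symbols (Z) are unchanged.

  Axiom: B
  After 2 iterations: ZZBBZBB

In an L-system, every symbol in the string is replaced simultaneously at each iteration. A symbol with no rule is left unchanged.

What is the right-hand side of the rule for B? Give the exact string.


Trying B -> ZBB:
  Step 0: B
  Step 1: ZBB
  Step 2: ZZBBZBB
Matches the given result.

Answer: ZBB


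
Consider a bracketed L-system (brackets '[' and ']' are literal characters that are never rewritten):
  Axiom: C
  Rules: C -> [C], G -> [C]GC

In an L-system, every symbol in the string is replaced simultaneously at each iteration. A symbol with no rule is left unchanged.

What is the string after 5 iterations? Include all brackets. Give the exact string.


Answer: [[[[[C]]]]]

Derivation:
Step 0: C
Step 1: [C]
Step 2: [[C]]
Step 3: [[[C]]]
Step 4: [[[[C]]]]
Step 5: [[[[[C]]]]]


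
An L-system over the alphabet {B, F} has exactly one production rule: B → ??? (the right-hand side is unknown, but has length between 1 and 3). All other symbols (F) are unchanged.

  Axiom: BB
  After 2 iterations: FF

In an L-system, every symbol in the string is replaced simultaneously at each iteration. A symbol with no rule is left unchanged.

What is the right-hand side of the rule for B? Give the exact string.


Answer: F

Derivation:
Trying B → F:
  Step 0: BB
  Step 1: FF
  Step 2: FF
Matches the given result.


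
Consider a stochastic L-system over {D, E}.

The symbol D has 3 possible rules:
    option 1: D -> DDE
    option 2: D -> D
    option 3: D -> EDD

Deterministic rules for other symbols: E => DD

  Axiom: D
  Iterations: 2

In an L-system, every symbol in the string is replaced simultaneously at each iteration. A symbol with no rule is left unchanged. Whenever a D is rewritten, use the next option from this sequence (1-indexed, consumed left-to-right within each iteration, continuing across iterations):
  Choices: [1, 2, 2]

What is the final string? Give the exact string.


Step 0: D
Step 1: DDE  (used choices [1])
Step 2: DDDD  (used choices [2, 2])

Answer: DDDD


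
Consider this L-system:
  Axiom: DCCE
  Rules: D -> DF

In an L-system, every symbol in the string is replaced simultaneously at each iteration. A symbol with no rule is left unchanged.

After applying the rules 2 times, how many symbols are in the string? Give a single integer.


Step 0: length = 4
Step 1: length = 5
Step 2: length = 6

Answer: 6


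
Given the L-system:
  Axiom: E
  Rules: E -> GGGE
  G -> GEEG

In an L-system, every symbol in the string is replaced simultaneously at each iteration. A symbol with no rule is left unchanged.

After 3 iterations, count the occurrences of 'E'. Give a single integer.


Answer: 25

Derivation:
Step 0: E  (1 'E')
Step 1: GGGE  (1 'E')
Step 2: GEEGGEEGGEEGGGGE  (7 'E')
Step 3: GEEGGGGEGGGEGEEGGEEGGGGEGGGEGEEGGEEGGGGEGGGEGEEGGEEGGEEGGEEGGGGE  (25 'E')


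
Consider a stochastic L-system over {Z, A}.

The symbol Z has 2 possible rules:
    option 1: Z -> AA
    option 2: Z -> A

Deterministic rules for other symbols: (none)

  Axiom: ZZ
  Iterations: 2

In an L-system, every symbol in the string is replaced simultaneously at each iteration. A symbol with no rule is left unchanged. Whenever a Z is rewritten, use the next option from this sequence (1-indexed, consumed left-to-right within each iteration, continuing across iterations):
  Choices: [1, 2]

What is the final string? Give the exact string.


Step 0: ZZ
Step 1: AAA  (used choices [1, 2])
Step 2: AAA  (used choices [])

Answer: AAA


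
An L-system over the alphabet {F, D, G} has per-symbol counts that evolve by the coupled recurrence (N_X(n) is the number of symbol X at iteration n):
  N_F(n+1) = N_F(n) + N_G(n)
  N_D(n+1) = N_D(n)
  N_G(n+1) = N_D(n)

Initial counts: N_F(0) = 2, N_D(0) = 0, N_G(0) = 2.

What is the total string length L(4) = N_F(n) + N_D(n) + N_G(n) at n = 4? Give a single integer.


Answer: 4

Derivation:
Step 0: N_F=2, N_D=0, N_G=2, L=4
Step 1: N_F=4, N_D=0, N_G=0, L=4
Step 2: N_F=4, N_D=0, N_G=0, L=4
Step 3: N_F=4, N_D=0, N_G=0, L=4
Step 4: N_F=4, N_D=0, N_G=0, L=4


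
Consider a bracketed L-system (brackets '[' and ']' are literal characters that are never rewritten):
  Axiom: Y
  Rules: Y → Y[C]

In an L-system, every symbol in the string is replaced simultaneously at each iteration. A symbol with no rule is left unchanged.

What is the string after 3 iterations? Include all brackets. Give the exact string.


Step 0: Y
Step 1: Y[C]
Step 2: Y[C][C]
Step 3: Y[C][C][C]

Answer: Y[C][C][C]


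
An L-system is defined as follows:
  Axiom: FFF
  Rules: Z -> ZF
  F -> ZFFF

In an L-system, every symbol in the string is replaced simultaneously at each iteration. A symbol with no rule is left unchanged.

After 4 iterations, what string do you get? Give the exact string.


Answer: ZFZFFFZFZFFFZFFFZFFFZFZFFFZFZFFFZFFFZFFFZFZFFFZFFFZFFFZFZFFFZFFFZFFFZFZFFFZFZFFFZFFFZFFFZFZFFFZFFFZFFFZFZFFFZFFFZFFFZFZFFFZFZFFFZFFFZFFFZFZFFFZFFFZFFFZFZFFFZFFFZFFFZFZFFFZFZFFFZFFFZFFFZFZFFFZFZFFFZFFFZFFFZFZFFFZFFFZFFFZFZFFFZFFFZFFFZFZFFFZFZFFFZFFFZFFFZFZFFFZFFFZFFFZFZFFFZFFFZFFFZFZFFFZFZFFFZFFFZFFFZFZFFFZFFFZFFFZFZFFFZFFFZFFFZFZFFFZFZFFFZFFFZFFFZFZFFFZFZFFFZFFFZFFFZFZFFFZFFFZFFFZFZFFFZFFFZFFFZFZFFFZFZFFFZFFFZFFFZFZFFFZFFFZFFFZFZFFFZFFFZFFFZFZFFFZFZFFFZFFFZFFFZFZFFFZFFFZFFFZFZFFFZFFFZFFF

Derivation:
Step 0: FFF
Step 1: ZFFFZFFFZFFF
Step 2: ZFZFFFZFFFZFFFZFZFFFZFFFZFFFZFZFFFZFFFZFFF
Step 3: ZFZFFFZFZFFFZFFFZFFFZFZFFFZFFFZFFFZFZFFFZFFFZFFFZFZFFFZFZFFFZFFFZFFFZFZFFFZFFFZFFFZFZFFFZFFFZFFFZFZFFFZFZFFFZFFFZFFFZFZFFFZFFFZFFFZFZFFFZFFFZFFF
Step 4: ZFZFFFZFZFFFZFFFZFFFZFZFFFZFZFFFZFFFZFFFZFZFFFZFFFZFFFZFZFFFZFFFZFFFZFZFFFZFZFFFZFFFZFFFZFZFFFZFFFZFFFZFZFFFZFFFZFFFZFZFFFZFZFFFZFFFZFFFZFZFFFZFFFZFFFZFZFFFZFFFZFFFZFZFFFZFZFFFZFFFZFFFZFZFFFZFZFFFZFFFZFFFZFZFFFZFFFZFFFZFZFFFZFFFZFFFZFZFFFZFZFFFZFFFZFFFZFZFFFZFFFZFFFZFZFFFZFFFZFFFZFZFFFZFZFFFZFFFZFFFZFZFFFZFFFZFFFZFZFFFZFFFZFFFZFZFFFZFZFFFZFFFZFFFZFZFFFZFZFFFZFFFZFFFZFZFFFZFFFZFFFZFZFFFZFFFZFFFZFZFFFZFZFFFZFFFZFFFZFZFFFZFFFZFFFZFZFFFZFFFZFFFZFZFFFZFZFFFZFFFZFFFZFZFFFZFFFZFFFZFZFFFZFFFZFFF


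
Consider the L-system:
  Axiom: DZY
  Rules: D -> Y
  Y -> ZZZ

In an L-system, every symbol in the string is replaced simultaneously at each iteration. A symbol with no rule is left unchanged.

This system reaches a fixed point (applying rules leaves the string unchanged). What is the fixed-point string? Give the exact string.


Answer: ZZZZZZZ

Derivation:
Step 0: DZY
Step 1: YZZZZ
Step 2: ZZZZZZZ
Step 3: ZZZZZZZ  (unchanged — fixed point at step 2)


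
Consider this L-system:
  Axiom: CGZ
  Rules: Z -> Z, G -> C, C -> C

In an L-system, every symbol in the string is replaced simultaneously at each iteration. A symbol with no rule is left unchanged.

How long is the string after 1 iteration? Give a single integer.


Answer: 3

Derivation:
Step 0: length = 3
Step 1: length = 3


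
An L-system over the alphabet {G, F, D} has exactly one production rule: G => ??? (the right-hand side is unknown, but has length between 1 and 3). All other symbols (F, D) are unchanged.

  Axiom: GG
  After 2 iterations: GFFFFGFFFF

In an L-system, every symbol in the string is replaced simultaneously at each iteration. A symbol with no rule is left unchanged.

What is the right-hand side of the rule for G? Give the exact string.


Answer: GFF

Derivation:
Trying G => GFF:
  Step 0: GG
  Step 1: GFFGFF
  Step 2: GFFFFGFFFF
Matches the given result.


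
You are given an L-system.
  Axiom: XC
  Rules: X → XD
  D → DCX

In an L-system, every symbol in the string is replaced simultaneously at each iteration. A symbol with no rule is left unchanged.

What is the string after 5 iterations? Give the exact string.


Answer: XDDCXDCXCXDDCXCXDCXDDCXDCXCXDCXDDCXCXDDCXDCXCXDC

Derivation:
Step 0: XC
Step 1: XDC
Step 2: XDDCXC
Step 3: XDDCXDCXCXDC
Step 4: XDDCXDCXCXDDCXCXDCXDDCXC
Step 5: XDDCXDCXCXDDCXCXDCXDDCXDCXCXDCXDDCXCXDDCXDCXCXDC


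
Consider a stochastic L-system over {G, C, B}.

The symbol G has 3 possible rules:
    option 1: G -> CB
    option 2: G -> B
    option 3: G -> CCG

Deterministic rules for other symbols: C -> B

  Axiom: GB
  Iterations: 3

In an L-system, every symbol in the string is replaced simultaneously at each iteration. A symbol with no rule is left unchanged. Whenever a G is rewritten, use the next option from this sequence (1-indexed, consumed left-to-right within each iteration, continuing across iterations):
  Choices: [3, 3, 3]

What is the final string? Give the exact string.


Step 0: GB
Step 1: CCGB  (used choices [3])
Step 2: BBCCGB  (used choices [3])
Step 3: BBBBCCGB  (used choices [3])

Answer: BBBBCCGB


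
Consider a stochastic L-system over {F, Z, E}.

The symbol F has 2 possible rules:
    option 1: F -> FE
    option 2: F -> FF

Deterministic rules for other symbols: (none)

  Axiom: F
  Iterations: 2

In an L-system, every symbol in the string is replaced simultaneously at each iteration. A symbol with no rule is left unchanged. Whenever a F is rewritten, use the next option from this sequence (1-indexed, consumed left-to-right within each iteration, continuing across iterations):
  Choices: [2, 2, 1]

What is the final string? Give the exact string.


Step 0: F
Step 1: FF  (used choices [2])
Step 2: FFFE  (used choices [2, 1])

Answer: FFFE


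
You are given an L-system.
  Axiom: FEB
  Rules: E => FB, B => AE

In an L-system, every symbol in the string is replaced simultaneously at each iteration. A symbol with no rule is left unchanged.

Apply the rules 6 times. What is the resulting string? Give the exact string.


Answer: FFAFAFAEAFAFAFB

Derivation:
Step 0: FEB
Step 1: FFBAE
Step 2: FFAEAFB
Step 3: FFAFBAFAE
Step 4: FFAFAEAFAFB
Step 5: FFAFAFBAFAFAE
Step 6: FFAFAFAEAFAFAFB


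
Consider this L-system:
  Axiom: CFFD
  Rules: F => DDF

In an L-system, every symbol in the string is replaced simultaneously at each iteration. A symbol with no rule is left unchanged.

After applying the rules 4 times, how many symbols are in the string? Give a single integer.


Step 0: length = 4
Step 1: length = 8
Step 2: length = 12
Step 3: length = 16
Step 4: length = 20

Answer: 20


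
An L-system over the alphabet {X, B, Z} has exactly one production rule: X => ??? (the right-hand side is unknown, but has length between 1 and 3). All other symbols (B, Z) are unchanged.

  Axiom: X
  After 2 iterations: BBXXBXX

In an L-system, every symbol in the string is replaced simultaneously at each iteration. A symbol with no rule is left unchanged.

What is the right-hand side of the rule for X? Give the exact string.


Trying X => BXX:
  Step 0: X
  Step 1: BXX
  Step 2: BBXXBXX
Matches the given result.

Answer: BXX


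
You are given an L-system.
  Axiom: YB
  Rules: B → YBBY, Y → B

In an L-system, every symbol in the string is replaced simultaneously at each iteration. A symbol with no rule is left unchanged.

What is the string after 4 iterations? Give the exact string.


Answer: YBBYBYBBYYBBYBBYBBYYBBYBYBBYBYBBYYBBYBYBBYBYBBYYBBYBBYBBYYBBYBYBBYYBBYBYBBYYBBYBBYBBYYBBYBYBBYBYBBYYBBYB

Derivation:
Step 0: YB
Step 1: BYBBY
Step 2: YBBYBYBBYYBBYB
Step 3: BYBBYYBBYBYBBYBYBBYYBBYBBYBBYYBBYBYBBY
Step 4: YBBYBYBBYYBBYBBYBBYYBBYBYBBYBYBBYYBBYBYBBYBYBBYYBBYBBYBBYYBBYBYBBYYBBYBYBBYYBBYBBYBBYYBBYBYBBYBYBBYYBBYB


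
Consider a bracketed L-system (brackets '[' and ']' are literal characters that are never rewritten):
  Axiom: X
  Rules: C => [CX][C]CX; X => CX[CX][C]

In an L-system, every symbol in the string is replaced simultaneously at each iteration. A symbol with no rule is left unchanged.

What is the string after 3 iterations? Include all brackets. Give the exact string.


Answer: [[CX][C]CXCX[CX][C]][[CX][C]CX][CX][C]CXCX[CX][C][CX][C]CXCX[CX][C][[CX][C]CXCX[CX][C]][[CX][C]CX][[[CX][C]CXCX[CX][C]][[CX][C]CX][CX][C]CXCX[CX][C][CX][C]CXCX[CX][C][[CX][C]CXCX[CX][C]][[CX][C]CX]][[[CX][C]CXCX[CX][C]][[CX][C]CX][CX][C]CXCX[CX][C]]

Derivation:
Step 0: X
Step 1: CX[CX][C]
Step 2: [CX][C]CXCX[CX][C][[CX][C]CXCX[CX][C]][[CX][C]CX]
Step 3: [[CX][C]CXCX[CX][C]][[CX][C]CX][CX][C]CXCX[CX][C][CX][C]CXCX[CX][C][[CX][C]CXCX[CX][C]][[CX][C]CX][[[CX][C]CXCX[CX][C]][[CX][C]CX][CX][C]CXCX[CX][C][CX][C]CXCX[CX][C][[CX][C]CXCX[CX][C]][[CX][C]CX]][[[CX][C]CXCX[CX][C]][[CX][C]CX][CX][C]CXCX[CX][C]]


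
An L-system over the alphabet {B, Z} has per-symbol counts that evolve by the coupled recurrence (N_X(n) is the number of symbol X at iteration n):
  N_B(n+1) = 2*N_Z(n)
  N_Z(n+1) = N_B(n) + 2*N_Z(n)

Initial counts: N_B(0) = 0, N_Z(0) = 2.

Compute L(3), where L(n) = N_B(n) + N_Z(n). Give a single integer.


Answer: 56

Derivation:
Step 0: N_B=0, N_Z=2, L=2
Step 1: N_B=4, N_Z=4, L=8
Step 2: N_B=8, N_Z=12, L=20
Step 3: N_B=24, N_Z=32, L=56


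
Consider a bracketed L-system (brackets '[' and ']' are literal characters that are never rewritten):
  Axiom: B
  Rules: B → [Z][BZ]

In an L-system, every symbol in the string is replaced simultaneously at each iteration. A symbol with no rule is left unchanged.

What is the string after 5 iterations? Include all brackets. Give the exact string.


Answer: [Z][[Z][[Z][[Z][[Z][BZ]Z]Z]Z]Z]

Derivation:
Step 0: B
Step 1: [Z][BZ]
Step 2: [Z][[Z][BZ]Z]
Step 3: [Z][[Z][[Z][BZ]Z]Z]
Step 4: [Z][[Z][[Z][[Z][BZ]Z]Z]Z]
Step 5: [Z][[Z][[Z][[Z][[Z][BZ]Z]Z]Z]Z]


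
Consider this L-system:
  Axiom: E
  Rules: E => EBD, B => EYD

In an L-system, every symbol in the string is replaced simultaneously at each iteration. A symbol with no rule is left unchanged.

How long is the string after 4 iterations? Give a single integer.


Step 0: length = 1
Step 1: length = 3
Step 2: length = 7
Step 3: length = 13
Step 4: length = 23

Answer: 23


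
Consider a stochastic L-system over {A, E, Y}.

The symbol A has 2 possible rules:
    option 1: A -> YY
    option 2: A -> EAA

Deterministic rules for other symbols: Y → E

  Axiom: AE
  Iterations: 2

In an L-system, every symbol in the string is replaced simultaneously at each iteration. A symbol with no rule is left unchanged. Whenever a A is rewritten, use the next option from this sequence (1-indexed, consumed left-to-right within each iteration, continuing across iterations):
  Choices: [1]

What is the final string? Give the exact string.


Answer: EEE

Derivation:
Step 0: AE
Step 1: YYE  (used choices [1])
Step 2: EEE  (used choices [])


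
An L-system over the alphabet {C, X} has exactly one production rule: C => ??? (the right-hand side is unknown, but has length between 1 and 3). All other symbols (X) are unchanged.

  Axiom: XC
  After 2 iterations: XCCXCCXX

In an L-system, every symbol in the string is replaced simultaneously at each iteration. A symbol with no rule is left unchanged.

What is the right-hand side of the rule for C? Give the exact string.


Trying C => CCX:
  Step 0: XC
  Step 1: XCCX
  Step 2: XCCXCCXX
Matches the given result.

Answer: CCX


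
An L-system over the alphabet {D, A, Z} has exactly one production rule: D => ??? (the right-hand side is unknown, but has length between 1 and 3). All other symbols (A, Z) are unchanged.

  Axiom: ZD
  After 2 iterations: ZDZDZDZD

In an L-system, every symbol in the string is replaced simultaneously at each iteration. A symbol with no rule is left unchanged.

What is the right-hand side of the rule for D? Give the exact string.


Trying D => DZD:
  Step 0: ZD
  Step 1: ZDZD
  Step 2: ZDZDZDZD
Matches the given result.

Answer: DZD


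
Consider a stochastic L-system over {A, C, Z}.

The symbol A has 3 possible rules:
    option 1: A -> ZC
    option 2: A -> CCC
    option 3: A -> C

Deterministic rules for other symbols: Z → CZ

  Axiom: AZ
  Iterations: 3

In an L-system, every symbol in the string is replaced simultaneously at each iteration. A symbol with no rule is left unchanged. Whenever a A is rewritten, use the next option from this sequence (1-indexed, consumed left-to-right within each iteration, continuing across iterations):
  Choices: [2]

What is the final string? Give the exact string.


Step 0: AZ
Step 1: CCCCZ  (used choices [2])
Step 2: CCCCCZ  (used choices [])
Step 3: CCCCCCZ  (used choices [])

Answer: CCCCCCZ


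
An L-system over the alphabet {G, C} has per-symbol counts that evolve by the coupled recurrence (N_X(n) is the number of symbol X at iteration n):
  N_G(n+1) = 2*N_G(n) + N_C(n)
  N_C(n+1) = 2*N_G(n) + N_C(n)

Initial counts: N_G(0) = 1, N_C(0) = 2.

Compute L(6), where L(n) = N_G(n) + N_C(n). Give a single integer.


Step 0: N_G=1, N_C=2, L=3
Step 1: N_G=4, N_C=4, L=8
Step 2: N_G=12, N_C=12, L=24
Step 3: N_G=36, N_C=36, L=72
Step 4: N_G=108, N_C=108, L=216
Step 5: N_G=324, N_C=324, L=648
Step 6: N_G=972, N_C=972, L=1944

Answer: 1944


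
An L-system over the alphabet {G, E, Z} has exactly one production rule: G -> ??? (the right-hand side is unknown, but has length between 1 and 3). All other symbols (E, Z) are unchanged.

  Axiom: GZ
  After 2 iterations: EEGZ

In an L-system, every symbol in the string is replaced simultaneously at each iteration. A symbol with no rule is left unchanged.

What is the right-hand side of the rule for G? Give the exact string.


Trying G -> EG:
  Step 0: GZ
  Step 1: EGZ
  Step 2: EEGZ
Matches the given result.

Answer: EG


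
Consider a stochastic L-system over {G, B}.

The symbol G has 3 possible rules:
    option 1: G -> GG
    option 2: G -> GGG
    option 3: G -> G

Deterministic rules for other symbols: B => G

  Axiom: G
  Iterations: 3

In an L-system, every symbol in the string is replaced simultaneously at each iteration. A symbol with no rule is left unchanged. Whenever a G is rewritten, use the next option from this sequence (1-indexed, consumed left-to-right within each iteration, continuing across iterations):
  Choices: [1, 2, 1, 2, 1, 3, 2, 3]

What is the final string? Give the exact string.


Step 0: G
Step 1: GG  (used choices [1])
Step 2: GGGGG  (used choices [2, 1])
Step 3: GGGGGGGGGG  (used choices [2, 1, 3, 2, 3])

Answer: GGGGGGGGGG


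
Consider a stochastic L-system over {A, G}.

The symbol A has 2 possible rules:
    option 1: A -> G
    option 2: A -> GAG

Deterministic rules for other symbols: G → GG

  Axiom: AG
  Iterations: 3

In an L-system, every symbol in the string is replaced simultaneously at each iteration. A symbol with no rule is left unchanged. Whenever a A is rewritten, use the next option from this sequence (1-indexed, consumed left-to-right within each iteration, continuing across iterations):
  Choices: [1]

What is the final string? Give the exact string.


Step 0: AG
Step 1: GGG  (used choices [1])
Step 2: GGGGGG  (used choices [])
Step 3: GGGGGGGGGGGG  (used choices [])

Answer: GGGGGGGGGGGG


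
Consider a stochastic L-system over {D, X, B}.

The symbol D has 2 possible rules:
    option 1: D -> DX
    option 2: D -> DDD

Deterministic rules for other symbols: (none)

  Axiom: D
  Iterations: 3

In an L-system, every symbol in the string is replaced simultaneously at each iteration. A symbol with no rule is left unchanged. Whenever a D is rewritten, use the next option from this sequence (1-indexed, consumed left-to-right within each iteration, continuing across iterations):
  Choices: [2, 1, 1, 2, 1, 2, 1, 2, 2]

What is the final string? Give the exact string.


Answer: DXXDDDXDXDDDDDD

Derivation:
Step 0: D
Step 1: DDD  (used choices [2])
Step 2: DXDXDDD  (used choices [1, 1, 2])
Step 3: DXXDDDXDXDDDDDD  (used choices [1, 2, 1, 2, 2])


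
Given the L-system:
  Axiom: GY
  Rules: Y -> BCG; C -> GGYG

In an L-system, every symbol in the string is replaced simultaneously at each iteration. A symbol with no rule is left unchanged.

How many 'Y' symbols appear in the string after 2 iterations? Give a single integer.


Answer: 1

Derivation:
Step 0: GY  (1 'Y')
Step 1: GBCG  (0 'Y')
Step 2: GBGGYGG  (1 'Y')


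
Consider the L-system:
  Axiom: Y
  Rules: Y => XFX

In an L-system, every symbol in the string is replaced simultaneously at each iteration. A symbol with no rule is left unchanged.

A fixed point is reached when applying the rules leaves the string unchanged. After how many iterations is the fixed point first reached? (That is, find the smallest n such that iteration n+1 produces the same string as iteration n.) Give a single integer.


Step 0: Y
Step 1: XFX
Step 2: XFX  (unchanged — fixed point at step 1)

Answer: 1


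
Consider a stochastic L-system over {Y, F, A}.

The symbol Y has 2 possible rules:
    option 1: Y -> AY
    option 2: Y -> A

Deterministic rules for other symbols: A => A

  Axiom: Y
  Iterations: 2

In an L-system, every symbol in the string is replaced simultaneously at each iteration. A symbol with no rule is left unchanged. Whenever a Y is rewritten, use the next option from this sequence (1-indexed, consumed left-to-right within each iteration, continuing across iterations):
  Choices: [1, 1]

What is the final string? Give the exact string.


Answer: AAY

Derivation:
Step 0: Y
Step 1: AY  (used choices [1])
Step 2: AAY  (used choices [1])


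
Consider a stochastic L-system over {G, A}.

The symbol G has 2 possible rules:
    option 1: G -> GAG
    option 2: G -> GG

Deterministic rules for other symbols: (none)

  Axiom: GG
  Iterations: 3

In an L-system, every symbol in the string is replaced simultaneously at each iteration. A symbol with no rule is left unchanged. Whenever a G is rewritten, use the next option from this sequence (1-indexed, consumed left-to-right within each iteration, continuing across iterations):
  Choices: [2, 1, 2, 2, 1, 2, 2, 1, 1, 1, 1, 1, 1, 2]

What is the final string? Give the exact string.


Step 0: GG
Step 1: GGGAG  (used choices [2, 1])
Step 2: GGGGGAGAGG  (used choices [2, 2, 1, 2])
Step 3: GGGAGGAGGAGGAGAGAGAGAGGG  (used choices [2, 1, 1, 1, 1, 1, 1, 2])

Answer: GGGAGGAGGAGGAGAGAGAGAGGG


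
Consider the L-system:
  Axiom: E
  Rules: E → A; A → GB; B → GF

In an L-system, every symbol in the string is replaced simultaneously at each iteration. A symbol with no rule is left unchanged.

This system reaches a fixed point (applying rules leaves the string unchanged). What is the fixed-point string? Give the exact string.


Step 0: E
Step 1: A
Step 2: GB
Step 3: GGF
Step 4: GGF  (unchanged — fixed point at step 3)

Answer: GGF


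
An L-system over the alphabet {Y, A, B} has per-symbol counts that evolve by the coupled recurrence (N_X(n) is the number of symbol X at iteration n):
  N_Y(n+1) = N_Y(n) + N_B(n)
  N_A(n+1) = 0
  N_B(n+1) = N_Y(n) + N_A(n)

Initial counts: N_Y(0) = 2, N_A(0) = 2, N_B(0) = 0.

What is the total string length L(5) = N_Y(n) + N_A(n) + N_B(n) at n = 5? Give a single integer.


Step 0: N_Y=2, N_A=2, N_B=0, L=4
Step 1: N_Y=2, N_A=0, N_B=4, L=6
Step 2: N_Y=6, N_A=0, N_B=2, L=8
Step 3: N_Y=8, N_A=0, N_B=6, L=14
Step 4: N_Y=14, N_A=0, N_B=8, L=22
Step 5: N_Y=22, N_A=0, N_B=14, L=36

Answer: 36


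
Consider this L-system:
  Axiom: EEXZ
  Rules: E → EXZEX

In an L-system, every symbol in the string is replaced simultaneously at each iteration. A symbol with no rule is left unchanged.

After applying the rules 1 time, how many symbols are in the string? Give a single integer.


Step 0: length = 4
Step 1: length = 12

Answer: 12


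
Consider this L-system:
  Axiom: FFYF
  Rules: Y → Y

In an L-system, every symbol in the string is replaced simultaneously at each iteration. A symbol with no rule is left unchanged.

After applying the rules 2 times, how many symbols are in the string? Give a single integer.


Step 0: length = 4
Step 1: length = 4
Step 2: length = 4

Answer: 4


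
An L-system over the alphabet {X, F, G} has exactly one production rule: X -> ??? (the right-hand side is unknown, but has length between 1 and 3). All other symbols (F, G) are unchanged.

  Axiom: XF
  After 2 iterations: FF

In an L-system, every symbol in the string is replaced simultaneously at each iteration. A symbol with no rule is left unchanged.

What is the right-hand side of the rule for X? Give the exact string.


Trying X -> F:
  Step 0: XF
  Step 1: FF
  Step 2: FF
Matches the given result.

Answer: F


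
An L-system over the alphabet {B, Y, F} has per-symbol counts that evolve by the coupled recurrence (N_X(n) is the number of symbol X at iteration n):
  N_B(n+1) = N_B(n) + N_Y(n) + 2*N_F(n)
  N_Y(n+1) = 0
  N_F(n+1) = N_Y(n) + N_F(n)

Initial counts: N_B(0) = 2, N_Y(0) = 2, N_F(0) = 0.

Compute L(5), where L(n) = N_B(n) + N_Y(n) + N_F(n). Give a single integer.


Answer: 22

Derivation:
Step 0: N_B=2, N_Y=2, N_F=0, L=4
Step 1: N_B=4, N_Y=0, N_F=2, L=6
Step 2: N_B=8, N_Y=0, N_F=2, L=10
Step 3: N_B=12, N_Y=0, N_F=2, L=14
Step 4: N_B=16, N_Y=0, N_F=2, L=18
Step 5: N_B=20, N_Y=0, N_F=2, L=22


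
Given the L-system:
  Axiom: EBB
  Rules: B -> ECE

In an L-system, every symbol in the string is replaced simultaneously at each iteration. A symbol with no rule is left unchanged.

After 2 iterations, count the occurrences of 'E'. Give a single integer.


Step 0: EBB  (1 'E')
Step 1: EECEECE  (5 'E')
Step 2: EECEECE  (5 'E')

Answer: 5


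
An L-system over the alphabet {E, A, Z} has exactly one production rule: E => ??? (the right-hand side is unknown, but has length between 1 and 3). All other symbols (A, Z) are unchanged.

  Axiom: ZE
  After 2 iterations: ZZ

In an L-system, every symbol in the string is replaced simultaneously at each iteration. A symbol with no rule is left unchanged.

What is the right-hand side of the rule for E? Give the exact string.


Trying E => Z:
  Step 0: ZE
  Step 1: ZZ
  Step 2: ZZ
Matches the given result.

Answer: Z


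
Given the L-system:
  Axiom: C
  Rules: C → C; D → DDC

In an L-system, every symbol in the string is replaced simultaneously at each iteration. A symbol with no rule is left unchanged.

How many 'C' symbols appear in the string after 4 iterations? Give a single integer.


Answer: 1

Derivation:
Step 0: C  (1 'C')
Step 1: C  (1 'C')
Step 2: C  (1 'C')
Step 3: C  (1 'C')
Step 4: C  (1 'C')


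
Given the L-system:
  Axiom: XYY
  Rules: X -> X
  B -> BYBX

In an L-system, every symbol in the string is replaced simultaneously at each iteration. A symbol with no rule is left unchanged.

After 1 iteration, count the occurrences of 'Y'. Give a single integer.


Answer: 2

Derivation:
Step 0: XYY  (2 'Y')
Step 1: XYY  (2 'Y')


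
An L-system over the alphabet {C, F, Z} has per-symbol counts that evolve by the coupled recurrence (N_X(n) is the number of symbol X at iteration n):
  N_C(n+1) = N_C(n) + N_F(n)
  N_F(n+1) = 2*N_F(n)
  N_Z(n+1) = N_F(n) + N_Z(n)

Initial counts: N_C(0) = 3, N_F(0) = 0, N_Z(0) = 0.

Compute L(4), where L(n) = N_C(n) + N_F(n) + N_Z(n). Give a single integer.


Answer: 3

Derivation:
Step 0: N_C=3, N_F=0, N_Z=0, L=3
Step 1: N_C=3, N_F=0, N_Z=0, L=3
Step 2: N_C=3, N_F=0, N_Z=0, L=3
Step 3: N_C=3, N_F=0, N_Z=0, L=3
Step 4: N_C=3, N_F=0, N_Z=0, L=3


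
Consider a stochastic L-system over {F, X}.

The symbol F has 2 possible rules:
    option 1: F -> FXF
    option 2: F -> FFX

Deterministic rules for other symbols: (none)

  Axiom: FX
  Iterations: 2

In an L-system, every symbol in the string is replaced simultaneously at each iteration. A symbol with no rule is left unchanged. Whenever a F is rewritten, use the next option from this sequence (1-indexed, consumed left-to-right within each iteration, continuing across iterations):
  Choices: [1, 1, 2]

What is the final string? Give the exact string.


Answer: FXFXFFXX

Derivation:
Step 0: FX
Step 1: FXFX  (used choices [1])
Step 2: FXFXFFXX  (used choices [1, 2])


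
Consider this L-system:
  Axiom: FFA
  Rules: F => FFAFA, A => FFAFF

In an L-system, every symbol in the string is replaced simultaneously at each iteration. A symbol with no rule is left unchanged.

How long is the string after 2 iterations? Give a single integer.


Answer: 75

Derivation:
Step 0: length = 3
Step 1: length = 15
Step 2: length = 75


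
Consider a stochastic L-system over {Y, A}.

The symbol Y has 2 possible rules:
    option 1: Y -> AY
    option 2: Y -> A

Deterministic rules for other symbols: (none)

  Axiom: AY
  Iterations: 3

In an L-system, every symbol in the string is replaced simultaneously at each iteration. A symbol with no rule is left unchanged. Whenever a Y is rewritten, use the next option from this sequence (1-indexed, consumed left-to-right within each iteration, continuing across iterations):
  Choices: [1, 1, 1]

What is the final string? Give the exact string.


Answer: AAAAY

Derivation:
Step 0: AY
Step 1: AAY  (used choices [1])
Step 2: AAAY  (used choices [1])
Step 3: AAAAY  (used choices [1])


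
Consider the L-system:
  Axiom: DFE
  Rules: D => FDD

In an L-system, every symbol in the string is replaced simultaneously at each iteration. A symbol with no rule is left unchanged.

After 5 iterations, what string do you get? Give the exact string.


Step 0: DFE
Step 1: FDDFE
Step 2: FFDDFDDFE
Step 3: FFFDDFDDFFDDFDDFE
Step 4: FFFFDDFDDFFDDFDDFFFDDFDDFFDDFDDFE
Step 5: FFFFFDDFDDFFDDFDDFFFDDFDDFFDDFDDFFFFDDFDDFFDDFDDFFFDDFDDFFDDFDDFE

Answer: FFFFFDDFDDFFDDFDDFFFDDFDDFFDDFDDFFFFDDFDDFFDDFDDFFFDDFDDFFDDFDDFE


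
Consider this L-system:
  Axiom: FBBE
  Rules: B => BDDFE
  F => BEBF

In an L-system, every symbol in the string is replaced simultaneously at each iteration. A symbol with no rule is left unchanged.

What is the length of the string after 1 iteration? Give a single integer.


Answer: 15

Derivation:
Step 0: length = 4
Step 1: length = 15


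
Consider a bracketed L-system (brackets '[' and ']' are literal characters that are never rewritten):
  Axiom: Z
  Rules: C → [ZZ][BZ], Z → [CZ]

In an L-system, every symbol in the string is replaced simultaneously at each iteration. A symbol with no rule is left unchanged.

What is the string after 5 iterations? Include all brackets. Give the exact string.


Step 0: Z
Step 1: [CZ]
Step 2: [[ZZ][BZ][CZ]]
Step 3: [[[CZ][CZ]][B[CZ]][[ZZ][BZ][CZ]]]
Step 4: [[[[ZZ][BZ][CZ]][[ZZ][BZ][CZ]]][B[[ZZ][BZ][CZ]]][[[CZ][CZ]][B[CZ]][[ZZ][BZ][CZ]]]]
Step 5: [[[[[CZ][CZ]][B[CZ]][[ZZ][BZ][CZ]]][[[CZ][CZ]][B[CZ]][[ZZ][BZ][CZ]]]][B[[[CZ][CZ]][B[CZ]][[ZZ][BZ][CZ]]]][[[[ZZ][BZ][CZ]][[ZZ][BZ][CZ]]][B[[ZZ][BZ][CZ]]][[[CZ][CZ]][B[CZ]][[ZZ][BZ][CZ]]]]]

Answer: [[[[[CZ][CZ]][B[CZ]][[ZZ][BZ][CZ]]][[[CZ][CZ]][B[CZ]][[ZZ][BZ][CZ]]]][B[[[CZ][CZ]][B[CZ]][[ZZ][BZ][CZ]]]][[[[ZZ][BZ][CZ]][[ZZ][BZ][CZ]]][B[[ZZ][BZ][CZ]]][[[CZ][CZ]][B[CZ]][[ZZ][BZ][CZ]]]]]


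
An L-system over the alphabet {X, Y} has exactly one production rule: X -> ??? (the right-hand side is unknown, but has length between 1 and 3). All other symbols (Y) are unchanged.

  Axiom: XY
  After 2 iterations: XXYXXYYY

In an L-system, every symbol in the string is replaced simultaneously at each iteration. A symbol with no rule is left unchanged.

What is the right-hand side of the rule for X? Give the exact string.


Answer: XXY

Derivation:
Trying X -> XXY:
  Step 0: XY
  Step 1: XXYY
  Step 2: XXYXXYYY
Matches the given result.


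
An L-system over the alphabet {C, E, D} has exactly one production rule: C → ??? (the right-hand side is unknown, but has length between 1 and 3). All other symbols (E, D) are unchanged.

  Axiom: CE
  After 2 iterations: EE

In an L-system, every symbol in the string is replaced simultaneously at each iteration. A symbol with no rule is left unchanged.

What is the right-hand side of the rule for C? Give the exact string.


Trying C → E:
  Step 0: CE
  Step 1: EE
  Step 2: EE
Matches the given result.

Answer: E


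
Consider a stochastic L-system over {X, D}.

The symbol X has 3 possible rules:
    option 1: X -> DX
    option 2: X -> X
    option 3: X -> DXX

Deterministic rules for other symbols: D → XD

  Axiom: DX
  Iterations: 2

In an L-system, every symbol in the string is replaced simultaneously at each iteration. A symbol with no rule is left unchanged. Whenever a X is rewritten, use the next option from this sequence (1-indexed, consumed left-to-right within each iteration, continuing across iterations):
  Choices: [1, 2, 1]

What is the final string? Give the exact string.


Step 0: DX
Step 1: XDDX  (used choices [1])
Step 2: XXDXDDX  (used choices [2, 1])

Answer: XXDXDDX


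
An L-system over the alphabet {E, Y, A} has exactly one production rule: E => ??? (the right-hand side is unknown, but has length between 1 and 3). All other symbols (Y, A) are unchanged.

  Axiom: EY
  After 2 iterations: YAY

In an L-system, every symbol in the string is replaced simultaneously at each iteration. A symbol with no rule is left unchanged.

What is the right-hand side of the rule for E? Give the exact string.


Trying E => YA:
  Step 0: EY
  Step 1: YAY
  Step 2: YAY
Matches the given result.

Answer: YA


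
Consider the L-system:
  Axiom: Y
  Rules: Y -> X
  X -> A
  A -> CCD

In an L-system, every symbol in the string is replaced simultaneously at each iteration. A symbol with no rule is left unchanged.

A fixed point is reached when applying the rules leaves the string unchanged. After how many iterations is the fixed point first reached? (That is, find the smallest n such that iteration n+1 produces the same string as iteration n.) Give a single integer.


Step 0: Y
Step 1: X
Step 2: A
Step 3: CCD
Step 4: CCD  (unchanged — fixed point at step 3)

Answer: 3


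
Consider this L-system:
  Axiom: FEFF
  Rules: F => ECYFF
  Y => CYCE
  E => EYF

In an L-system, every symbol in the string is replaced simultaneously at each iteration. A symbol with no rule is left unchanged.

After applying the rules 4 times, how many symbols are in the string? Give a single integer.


Answer: 657

Derivation:
Step 0: length = 4
Step 1: length = 18
Step 2: length = 66
Step 3: length = 213
Step 4: length = 657


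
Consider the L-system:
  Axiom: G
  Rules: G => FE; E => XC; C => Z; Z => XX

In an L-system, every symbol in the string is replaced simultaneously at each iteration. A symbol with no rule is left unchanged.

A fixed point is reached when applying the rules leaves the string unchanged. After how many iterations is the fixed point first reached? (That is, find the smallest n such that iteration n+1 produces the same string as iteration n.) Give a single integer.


Answer: 4

Derivation:
Step 0: G
Step 1: FE
Step 2: FXC
Step 3: FXZ
Step 4: FXXX
Step 5: FXXX  (unchanged — fixed point at step 4)


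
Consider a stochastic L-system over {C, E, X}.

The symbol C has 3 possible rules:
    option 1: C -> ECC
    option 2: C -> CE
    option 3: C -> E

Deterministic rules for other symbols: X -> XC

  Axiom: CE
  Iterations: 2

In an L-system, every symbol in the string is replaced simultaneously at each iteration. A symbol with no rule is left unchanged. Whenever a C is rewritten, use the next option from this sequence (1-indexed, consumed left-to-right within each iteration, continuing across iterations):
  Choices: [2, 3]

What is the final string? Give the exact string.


Step 0: CE
Step 1: CEE  (used choices [2])
Step 2: EEE  (used choices [3])

Answer: EEE


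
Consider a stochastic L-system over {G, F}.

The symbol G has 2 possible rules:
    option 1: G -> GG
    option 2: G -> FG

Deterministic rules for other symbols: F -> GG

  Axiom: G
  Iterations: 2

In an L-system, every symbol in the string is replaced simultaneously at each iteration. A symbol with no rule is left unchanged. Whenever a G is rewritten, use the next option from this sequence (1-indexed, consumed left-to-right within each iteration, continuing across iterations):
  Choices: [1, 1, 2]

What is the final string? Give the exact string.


Answer: GGFG

Derivation:
Step 0: G
Step 1: GG  (used choices [1])
Step 2: GGFG  (used choices [1, 2])


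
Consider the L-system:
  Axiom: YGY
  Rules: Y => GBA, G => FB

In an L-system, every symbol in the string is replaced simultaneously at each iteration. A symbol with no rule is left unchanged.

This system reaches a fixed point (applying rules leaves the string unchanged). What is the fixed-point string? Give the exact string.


Step 0: YGY
Step 1: GBAFBGBA
Step 2: FBBAFBFBBA
Step 3: FBBAFBFBBA  (unchanged — fixed point at step 2)

Answer: FBBAFBFBBA


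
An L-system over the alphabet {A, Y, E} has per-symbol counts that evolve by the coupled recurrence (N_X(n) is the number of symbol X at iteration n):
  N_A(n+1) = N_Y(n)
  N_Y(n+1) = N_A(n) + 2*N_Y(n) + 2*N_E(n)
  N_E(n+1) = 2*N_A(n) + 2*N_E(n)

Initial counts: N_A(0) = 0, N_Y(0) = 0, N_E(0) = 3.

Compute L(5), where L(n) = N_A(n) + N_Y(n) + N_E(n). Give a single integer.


Step 0: N_A=0, N_Y=0, N_E=3, L=3
Step 1: N_A=0, N_Y=6, N_E=6, L=12
Step 2: N_A=6, N_Y=24, N_E=12, L=42
Step 3: N_A=24, N_Y=78, N_E=36, L=138
Step 4: N_A=78, N_Y=252, N_E=120, L=450
Step 5: N_A=252, N_Y=822, N_E=396, L=1470

Answer: 1470


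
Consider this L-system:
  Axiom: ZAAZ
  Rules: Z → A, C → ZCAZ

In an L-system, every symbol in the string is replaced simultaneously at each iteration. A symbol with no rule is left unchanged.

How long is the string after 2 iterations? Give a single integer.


Step 0: length = 4
Step 1: length = 4
Step 2: length = 4

Answer: 4


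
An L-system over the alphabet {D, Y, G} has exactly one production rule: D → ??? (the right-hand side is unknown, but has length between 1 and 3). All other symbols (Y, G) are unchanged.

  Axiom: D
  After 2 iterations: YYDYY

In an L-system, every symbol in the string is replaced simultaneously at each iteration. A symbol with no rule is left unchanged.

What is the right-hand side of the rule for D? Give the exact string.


Answer: YDY

Derivation:
Trying D → YDY:
  Step 0: D
  Step 1: YDY
  Step 2: YYDYY
Matches the given result.


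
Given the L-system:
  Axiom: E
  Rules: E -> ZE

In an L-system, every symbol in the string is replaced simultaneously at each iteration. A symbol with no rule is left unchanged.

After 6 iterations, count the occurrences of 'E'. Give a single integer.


Step 0: E  (1 'E')
Step 1: ZE  (1 'E')
Step 2: ZZE  (1 'E')
Step 3: ZZZE  (1 'E')
Step 4: ZZZZE  (1 'E')
Step 5: ZZZZZE  (1 'E')
Step 6: ZZZZZZE  (1 'E')

Answer: 1


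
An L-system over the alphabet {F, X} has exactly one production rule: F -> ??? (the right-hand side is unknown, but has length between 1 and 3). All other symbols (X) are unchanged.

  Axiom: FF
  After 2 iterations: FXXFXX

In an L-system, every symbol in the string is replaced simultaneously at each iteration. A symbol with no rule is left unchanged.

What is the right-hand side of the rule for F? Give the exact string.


Trying F -> FX:
  Step 0: FF
  Step 1: FXFX
  Step 2: FXXFXX
Matches the given result.

Answer: FX


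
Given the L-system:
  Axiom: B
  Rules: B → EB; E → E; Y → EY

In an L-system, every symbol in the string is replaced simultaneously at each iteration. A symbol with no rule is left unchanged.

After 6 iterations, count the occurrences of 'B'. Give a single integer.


Step 0: B  (1 'B')
Step 1: EB  (1 'B')
Step 2: EEB  (1 'B')
Step 3: EEEB  (1 'B')
Step 4: EEEEB  (1 'B')
Step 5: EEEEEB  (1 'B')
Step 6: EEEEEEB  (1 'B')

Answer: 1
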